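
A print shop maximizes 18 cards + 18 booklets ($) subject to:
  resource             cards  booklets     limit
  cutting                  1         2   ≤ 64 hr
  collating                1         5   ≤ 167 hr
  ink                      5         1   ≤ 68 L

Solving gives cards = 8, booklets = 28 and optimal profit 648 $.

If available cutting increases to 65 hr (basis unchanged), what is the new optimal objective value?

656

Binding: cutting and ink. Non-binding: collating (19 unused).
By complementary slackness, y = 0 for the non-binding constraint.
Dual feasibility on the basic columns requires 1·y_cutting + 5·y_ink = 18, 2·y_cutting + 1·y_ink = 18.
→ y_cutting = 8 and y_ink = 2.
Δz = y_cutting·Δb = 8 × (1) = 8, so new z* = 648 + 8 = 656.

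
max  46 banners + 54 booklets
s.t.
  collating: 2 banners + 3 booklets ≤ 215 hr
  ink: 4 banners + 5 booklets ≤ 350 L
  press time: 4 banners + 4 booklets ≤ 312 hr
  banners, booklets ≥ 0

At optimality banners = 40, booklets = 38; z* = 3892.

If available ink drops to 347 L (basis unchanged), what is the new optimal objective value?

3868

Binding: ink and press time. Non-binding: collating (21 unused).
By complementary slackness, y = 0 for the non-binding constraint.
From A_Bᵀ y = c: 4·y_ink + 4·y_press time = 46; 5·y_ink + 4·y_press time = 54.
This yields shadow prices y_ink = 8, y_press time = 3.5.
Δz = y_ink·Δb = 8 × (-3) = -24, so new z* = 3892 − 24 = 3868.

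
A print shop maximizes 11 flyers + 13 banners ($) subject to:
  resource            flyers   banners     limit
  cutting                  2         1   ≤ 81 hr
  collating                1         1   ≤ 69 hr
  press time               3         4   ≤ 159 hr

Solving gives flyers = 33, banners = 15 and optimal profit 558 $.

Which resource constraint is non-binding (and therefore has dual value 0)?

cutting: 81/81 (binding)
collating: 48/69 (slack 21)
press time: 159/159 (binding)
By complementary slackness, a constraint with positive slack has shadow price 0 → collating.

collating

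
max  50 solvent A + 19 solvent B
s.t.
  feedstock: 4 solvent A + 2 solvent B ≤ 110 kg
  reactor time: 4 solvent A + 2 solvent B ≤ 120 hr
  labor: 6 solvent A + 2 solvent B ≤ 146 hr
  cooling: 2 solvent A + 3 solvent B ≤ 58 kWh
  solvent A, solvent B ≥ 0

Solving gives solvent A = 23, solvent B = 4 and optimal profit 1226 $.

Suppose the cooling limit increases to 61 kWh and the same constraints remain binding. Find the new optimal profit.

At the optimum: feedstock uses 100 of 110 (slack = 10); reactor time uses 100 of 120 (slack = 20); labor uses 146 of 146 (binding); cooling uses 58 of 58 (binding).
Slack constraints have shadow price 0 (complementary slackness).
The binding rows give the dual system: 6·y_labor + 2·y_cooling = 50 and 2·y_labor + 3·y_cooling = 19.
→ y_labor = 8 and y_cooling = 1.
Δz = y_cooling·Δb = 1 × (3) = 3, so new z* = 1226 + 3 = 1229.

1229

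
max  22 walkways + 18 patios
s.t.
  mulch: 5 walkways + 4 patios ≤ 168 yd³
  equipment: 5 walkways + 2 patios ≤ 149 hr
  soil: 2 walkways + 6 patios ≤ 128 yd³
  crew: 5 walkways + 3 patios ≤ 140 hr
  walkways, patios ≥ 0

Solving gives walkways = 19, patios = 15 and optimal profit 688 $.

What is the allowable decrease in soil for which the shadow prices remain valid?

Binding constraints: soil, crew. The basis is B = [[2,6],[5,3]] with det -24.
Per unit decrease in soil, x* moves by d = (0.125, -0.2083).
The basis stays optimal until patios reaches 0; allowable decrease = 72 yd³.

72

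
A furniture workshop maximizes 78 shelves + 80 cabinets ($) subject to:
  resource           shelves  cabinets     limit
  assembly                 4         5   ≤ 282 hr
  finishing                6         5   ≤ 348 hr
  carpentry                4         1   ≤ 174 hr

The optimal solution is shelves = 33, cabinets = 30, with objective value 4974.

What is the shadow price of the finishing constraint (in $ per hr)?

7

Binding: assembly and finishing. Non-binding: carpentry (12 unused).
By complementary slackness, y = 0 for the non-binding constraint.
Dual feasibility on the basic columns requires 4·y_assembly + 6·y_finishing = 78, 5·y_assembly + 5·y_finishing = 80.
This yields shadow prices y_assembly = 9, y_finishing = 7.
Shadow price of finishing = 7.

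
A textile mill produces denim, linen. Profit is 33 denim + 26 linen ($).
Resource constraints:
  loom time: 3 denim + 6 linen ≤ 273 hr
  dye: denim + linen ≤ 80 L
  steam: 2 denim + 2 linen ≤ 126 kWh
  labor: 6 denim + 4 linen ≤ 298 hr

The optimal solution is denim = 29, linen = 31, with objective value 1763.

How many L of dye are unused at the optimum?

20

dye used = 1·29 + 1·31 = 60; slack = 80 − 60 = 20.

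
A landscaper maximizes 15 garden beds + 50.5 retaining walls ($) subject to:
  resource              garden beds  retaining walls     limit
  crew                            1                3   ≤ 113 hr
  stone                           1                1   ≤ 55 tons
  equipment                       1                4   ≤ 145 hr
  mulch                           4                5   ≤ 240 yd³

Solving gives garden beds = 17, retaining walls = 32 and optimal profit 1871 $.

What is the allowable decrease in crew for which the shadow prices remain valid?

4.25

Binding constraints: crew, equipment. The basis is B = [[1,3],[1,4]] with det 1.
Per unit decrease in crew, x* moves by d = (-4, 1).
The basis stays optimal until garden beds reaches 0; allowable decrease = 4.25 hr.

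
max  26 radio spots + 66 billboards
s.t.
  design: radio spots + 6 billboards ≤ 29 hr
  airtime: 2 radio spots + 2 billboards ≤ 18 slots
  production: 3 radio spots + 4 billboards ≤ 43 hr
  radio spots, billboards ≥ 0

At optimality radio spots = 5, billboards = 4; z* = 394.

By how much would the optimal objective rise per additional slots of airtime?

Check each constraint at x*: design 29/29 (tight); airtime 18/18 (tight); production 31/43 (slack 12).
Since production is not tight, its dual is 0.
From A_Bᵀ y = c: 1·y_design + 2·y_airtime = 26; 6·y_design + 2·y_airtime = 66.
Solving: y_design = 8, y_airtime = 9.
Shadow price of airtime = 9.

9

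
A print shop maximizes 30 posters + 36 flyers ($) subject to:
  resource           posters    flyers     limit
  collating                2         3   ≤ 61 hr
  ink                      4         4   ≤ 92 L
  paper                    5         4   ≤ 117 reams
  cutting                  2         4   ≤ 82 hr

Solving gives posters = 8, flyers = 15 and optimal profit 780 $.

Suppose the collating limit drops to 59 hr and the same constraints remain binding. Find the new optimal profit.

Binding: collating and ink. Non-binding: paper (17 unused), cutting (6 unused).
By complementary slackness, y = 0 for the non-binding constraints.
Dual feasibility on the basic columns requires 2·y_collating + 4·y_ink = 30, 3·y_collating + 4·y_ink = 36.
This yields shadow prices y_collating = 6, y_ink = 4.5.
Δz = y_collating·Δb = 6 × (-2) = -12, so new z* = 780 − 12 = 768.

768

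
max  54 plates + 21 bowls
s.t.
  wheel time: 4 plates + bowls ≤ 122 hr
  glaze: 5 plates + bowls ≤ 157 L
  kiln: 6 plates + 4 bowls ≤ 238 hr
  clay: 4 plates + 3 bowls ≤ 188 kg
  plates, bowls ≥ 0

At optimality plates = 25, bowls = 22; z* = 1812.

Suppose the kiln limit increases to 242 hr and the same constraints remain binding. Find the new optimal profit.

1824

Check each constraint at x*: wheel time 122/122 (tight); glaze 147/157 (slack 10); kiln 238/238 (tight); clay 166/188 (slack 22).
Since glaze, clay are not tight, their duals are 0.
The binding rows give the dual system: 4·y_wheel time + 6·y_kiln = 54 and 1·y_wheel time + 4·y_kiln = 21.
This yields shadow prices y_wheel time = 9, y_kiln = 3.
Δz = y_kiln·Δb = 3 × (4) = 12, so new z* = 1812 + 12 = 1824.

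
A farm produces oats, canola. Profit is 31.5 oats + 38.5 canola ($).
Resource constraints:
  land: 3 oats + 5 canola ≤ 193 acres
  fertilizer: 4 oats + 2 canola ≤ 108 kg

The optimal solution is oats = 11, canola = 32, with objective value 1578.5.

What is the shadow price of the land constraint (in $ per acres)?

Check each constraint at x*: land 193/193 (tight); fertilizer 108/108 (tight).
From A_Bᵀ y = c: 3·y_land + 4·y_fertilizer = 31.5; 5·y_land + 2·y_fertilizer = 38.5.
→ y_land = 6.5 and y_fertilizer = 3.
Shadow price of land = 6.5.

6.5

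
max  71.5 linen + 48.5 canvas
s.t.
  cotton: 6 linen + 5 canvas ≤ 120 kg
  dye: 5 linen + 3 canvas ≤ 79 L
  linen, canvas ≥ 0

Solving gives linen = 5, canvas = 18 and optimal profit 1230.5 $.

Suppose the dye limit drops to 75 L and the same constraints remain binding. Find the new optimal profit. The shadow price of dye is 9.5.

Δb = -4, so new z* = 1230.5 + (9.5)·(-4) = 1230.5 − 38 = 1192.5.

1192.5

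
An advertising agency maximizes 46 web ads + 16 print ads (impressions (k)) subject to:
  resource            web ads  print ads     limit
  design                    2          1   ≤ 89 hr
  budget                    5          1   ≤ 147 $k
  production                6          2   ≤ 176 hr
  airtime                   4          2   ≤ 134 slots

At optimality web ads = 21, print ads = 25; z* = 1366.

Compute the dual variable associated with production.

7

At the optimum: design uses 67 of 89 (slack = 22); budget uses 130 of 147 (slack = 17); production uses 176 of 176 (binding); airtime uses 134 of 134 (binding).
Since design, budget are not tight, their duals are 0.
From A_Bᵀ y = c: 6·y_production + 4·y_airtime = 46; 2·y_production + 2·y_airtime = 16.
→ y_production = 7 and y_airtime = 1.
Shadow price of production = 7.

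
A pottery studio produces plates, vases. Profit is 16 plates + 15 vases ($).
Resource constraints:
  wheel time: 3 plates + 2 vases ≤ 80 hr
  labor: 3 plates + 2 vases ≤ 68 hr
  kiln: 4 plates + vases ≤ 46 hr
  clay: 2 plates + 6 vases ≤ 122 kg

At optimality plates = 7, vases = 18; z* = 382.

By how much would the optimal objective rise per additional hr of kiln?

At the optimum: wheel time uses 57 of 80 (slack = 23); labor uses 57 of 68 (slack = 11); kiln uses 46 of 46 (binding); clay uses 122 of 122 (binding).
Slack constraints have shadow price 0 (complementary slackness).
Dual feasibility on the basic columns requires 4·y_kiln + 2·y_clay = 16, 1·y_kiln + 6·y_clay = 15.
Solving: y_kiln = 3, y_clay = 2.
Shadow price of kiln = 3.

3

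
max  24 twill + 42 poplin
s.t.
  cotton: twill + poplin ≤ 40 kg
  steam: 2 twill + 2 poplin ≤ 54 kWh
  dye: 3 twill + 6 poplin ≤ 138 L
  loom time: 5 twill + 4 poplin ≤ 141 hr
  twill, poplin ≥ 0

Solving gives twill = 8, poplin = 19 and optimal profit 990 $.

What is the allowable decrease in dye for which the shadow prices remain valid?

57

Binding constraints: steam, dye. The basis is B = [[2,2],[3,6]] with det 6.
Per unit decrease in dye, x* moves by d = (0.3333, -0.3333).
The basis stays optimal until poplin reaches 0; allowable decrease = 57 L.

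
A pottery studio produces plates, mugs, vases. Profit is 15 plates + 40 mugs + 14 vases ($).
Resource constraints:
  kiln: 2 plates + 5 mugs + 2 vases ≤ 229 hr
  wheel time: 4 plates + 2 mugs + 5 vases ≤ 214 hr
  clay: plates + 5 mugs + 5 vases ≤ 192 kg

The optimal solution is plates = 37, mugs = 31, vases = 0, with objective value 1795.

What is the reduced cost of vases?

At the optimum: kiln uses 229 of 229 (binding); wheel time uses 210 of 214 (slack = 4); clay uses 192 of 192 (binding).
Since wheel time is not tight, its dual is 0.
The binding rows give the dual system: 2·y_kiln + 1·y_clay = 15 and 5·y_kiln + 5·y_clay = 40.
Solving: y_kiln = 7, y_clay = 1.
Reduced cost of vases: c₃ − yᵀa₃ = 14 − (7·2 + 1·5) = 14 − 19 = -5.

-5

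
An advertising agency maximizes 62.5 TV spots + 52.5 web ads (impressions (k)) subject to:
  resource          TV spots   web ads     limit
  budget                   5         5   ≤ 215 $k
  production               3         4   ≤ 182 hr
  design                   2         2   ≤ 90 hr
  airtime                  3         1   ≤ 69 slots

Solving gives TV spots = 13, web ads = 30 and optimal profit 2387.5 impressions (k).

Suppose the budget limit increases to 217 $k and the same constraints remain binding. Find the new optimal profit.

Binding: budget and airtime. Non-binding: production (23 unused), design (4 unused).
Since production, design are not tight, their duals are 0.
From A_Bᵀ y = c: 5·y_budget + 3·y_airtime = 62.5; 5·y_budget + 1·y_airtime = 52.5.
Solving: y_budget = 9.5, y_airtime = 5.
Δz = y_budget·Δb = 9.5 × (2) = 19, so new z* = 2387.5 + 19 = 2406.5.

2406.5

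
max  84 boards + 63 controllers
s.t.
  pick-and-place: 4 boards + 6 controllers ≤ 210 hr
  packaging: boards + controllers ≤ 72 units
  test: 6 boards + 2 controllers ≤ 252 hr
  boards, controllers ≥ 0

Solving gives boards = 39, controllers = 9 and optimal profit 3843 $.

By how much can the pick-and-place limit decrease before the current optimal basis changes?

Binding constraints: pick-and-place, test. The basis is B = [[4,6],[6,2]] with det -28.
Per unit decrease in pick-and-place, x* moves by d = (0.0714, -0.2143).
The basis stays optimal until controllers reaches 0; allowable decrease = 42 hr.

42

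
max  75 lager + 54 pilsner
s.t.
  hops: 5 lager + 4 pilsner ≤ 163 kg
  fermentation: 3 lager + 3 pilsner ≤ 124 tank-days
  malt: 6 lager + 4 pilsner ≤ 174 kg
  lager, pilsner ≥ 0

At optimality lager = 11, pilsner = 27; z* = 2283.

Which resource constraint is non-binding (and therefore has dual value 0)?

hops: 163/163 (binding)
fermentation: 114/124 (slack 10)
malt: 174/174 (binding)
By complementary slackness, a constraint with positive slack has shadow price 0 → fermentation.

fermentation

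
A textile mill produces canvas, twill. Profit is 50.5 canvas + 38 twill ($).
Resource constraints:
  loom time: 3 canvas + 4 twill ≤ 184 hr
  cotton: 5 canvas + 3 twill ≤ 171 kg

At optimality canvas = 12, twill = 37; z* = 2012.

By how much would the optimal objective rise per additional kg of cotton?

At the optimum: loom time uses 184 of 184 (binding); cotton uses 171 of 171 (binding).
Dual feasibility on the basic columns requires 3·y_loom time + 5·y_cotton = 50.5, 4·y_loom time + 3·y_cotton = 38.
→ y_loom time = 3.5 and y_cotton = 8.
Shadow price of cotton = 8.

8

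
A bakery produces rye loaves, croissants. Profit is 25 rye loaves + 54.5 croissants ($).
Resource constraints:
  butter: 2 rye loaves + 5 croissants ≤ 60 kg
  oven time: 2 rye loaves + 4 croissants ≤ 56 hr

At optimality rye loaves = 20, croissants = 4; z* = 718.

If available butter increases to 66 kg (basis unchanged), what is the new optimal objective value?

745

At the optimum: butter uses 60 of 60 (binding); oven time uses 56 of 56 (binding).
The binding rows give the dual system: 2·y_butter + 2·y_oven time = 25 and 5·y_butter + 4·y_oven time = 54.5.
→ y_butter = 4.5 and y_oven time = 8.
Δz = y_butter·Δb = 4.5 × (6) = 27, so new z* = 718 + 27 = 745.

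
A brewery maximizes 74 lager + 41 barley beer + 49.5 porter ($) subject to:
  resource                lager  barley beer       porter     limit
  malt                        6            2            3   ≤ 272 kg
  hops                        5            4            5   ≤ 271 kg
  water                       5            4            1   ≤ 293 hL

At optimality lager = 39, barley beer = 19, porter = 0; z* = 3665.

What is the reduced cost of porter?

Check each constraint at x*: malt 272/272 (tight); hops 271/271 (tight); water 271/293 (slack 22).
Slack constraints have shadow price 0 (complementary slackness).
Dual feasibility on the basic columns requires 6·y_malt + 5·y_hops = 74, 2·y_malt + 4·y_hops = 41.
This yields shadow prices y_malt = 6.5, y_hops = 7.
Reduced cost of porter: c₃ − yᵀa₃ = 49.5 − (6.5·3 + 7·5) = 49.5 − 54.5 = -5.

-5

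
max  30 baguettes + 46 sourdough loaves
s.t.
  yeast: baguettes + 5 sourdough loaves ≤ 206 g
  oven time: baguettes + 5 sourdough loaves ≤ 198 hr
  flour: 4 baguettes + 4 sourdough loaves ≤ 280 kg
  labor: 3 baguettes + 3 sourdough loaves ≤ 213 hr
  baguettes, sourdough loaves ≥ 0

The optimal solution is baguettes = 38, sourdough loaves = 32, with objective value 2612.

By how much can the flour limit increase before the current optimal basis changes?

Binding constraints: oven time, flour. The basis is B = [[1,5],[4,4]] with det -16.
Per unit increase in flour, x* moves by d = (0.3125, -0.0625).
The basis stays optimal until labor becomes binding; allowable increase = 4 kg.

4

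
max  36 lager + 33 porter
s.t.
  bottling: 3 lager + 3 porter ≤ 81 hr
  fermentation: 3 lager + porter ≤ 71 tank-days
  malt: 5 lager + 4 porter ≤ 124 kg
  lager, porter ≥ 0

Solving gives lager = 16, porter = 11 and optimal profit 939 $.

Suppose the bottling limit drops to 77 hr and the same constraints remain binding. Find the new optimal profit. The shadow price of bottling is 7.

Δb = -4, so new z* = 939 + (7)·(-4) = 939 − 28 = 911.

911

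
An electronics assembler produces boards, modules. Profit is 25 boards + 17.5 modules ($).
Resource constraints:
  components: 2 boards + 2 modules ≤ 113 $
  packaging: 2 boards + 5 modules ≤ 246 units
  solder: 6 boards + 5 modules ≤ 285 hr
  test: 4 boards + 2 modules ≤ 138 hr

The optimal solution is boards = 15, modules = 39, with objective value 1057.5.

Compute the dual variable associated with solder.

2.5

Check each constraint at x*: components 108/113 (slack 5); packaging 225/246 (slack 21); solder 285/285 (tight); test 138/138 (tight).
Slack constraints have shadow price 0 (complementary slackness).
The binding rows give the dual system: 6·y_solder + 4·y_test = 25 and 5·y_solder + 2·y_test = 17.5.
Solving: y_solder = 2.5, y_test = 2.5.
Shadow price of solder = 2.5.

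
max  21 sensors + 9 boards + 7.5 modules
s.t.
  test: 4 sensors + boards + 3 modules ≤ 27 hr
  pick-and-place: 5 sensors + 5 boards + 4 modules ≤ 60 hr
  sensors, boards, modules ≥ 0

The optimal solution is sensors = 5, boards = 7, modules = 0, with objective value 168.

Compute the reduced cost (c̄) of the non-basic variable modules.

-8.5

Check each constraint at x*: test 27/27 (tight); pick-and-place 60/60 (tight).
Dual feasibility on the basic columns requires 4·y_test + 5·y_pick-and-place = 21, 1·y_test + 5·y_pick-and-place = 9.
→ y_test = 4 and y_pick-and-place = 1.
Reduced cost of modules: c₃ − yᵀa₃ = 7.5 − (4·3 + 1·4) = 7.5 − 16 = -8.5.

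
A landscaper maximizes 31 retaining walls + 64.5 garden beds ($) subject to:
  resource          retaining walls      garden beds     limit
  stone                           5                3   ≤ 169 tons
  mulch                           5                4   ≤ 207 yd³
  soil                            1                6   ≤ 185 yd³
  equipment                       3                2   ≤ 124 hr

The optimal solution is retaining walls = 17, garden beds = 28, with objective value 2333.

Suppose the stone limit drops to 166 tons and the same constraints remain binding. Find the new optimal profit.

Check each constraint at x*: stone 169/169 (tight); mulch 197/207 (slack 10); soil 185/185 (tight); equipment 107/124 (slack 17).
By complementary slackness, y = 0 for the non-binding constraints.
The binding rows give the dual system: 5·y_stone + 1·y_soil = 31 and 3·y_stone + 6·y_soil = 64.5.
→ y_stone = 4.5 and y_soil = 8.5.
Δz = y_stone·Δb = 4.5 × (-3) = -13.5, so new z* = 2333 − 13.5 = 2319.5.

2319.5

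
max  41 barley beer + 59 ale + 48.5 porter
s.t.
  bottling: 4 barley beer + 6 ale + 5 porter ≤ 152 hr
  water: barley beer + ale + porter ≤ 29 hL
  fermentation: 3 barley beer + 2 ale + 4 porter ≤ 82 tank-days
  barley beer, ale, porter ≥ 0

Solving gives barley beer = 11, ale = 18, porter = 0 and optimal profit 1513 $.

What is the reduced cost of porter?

At the optimum: bottling uses 152 of 152 (binding); water uses 29 of 29 (binding); fermentation uses 69 of 82 (slack = 13).
Slack constraints have shadow price 0 (complementary slackness).
Dual feasibility on the basic columns requires 4·y_bottling + 1·y_water = 41, 6·y_bottling + 1·y_water = 59.
This yields shadow prices y_bottling = 9, y_water = 5.
Reduced cost of porter: c₃ − yᵀa₃ = 48.5 − (9·5 + 5·1) = 48.5 − 50 = -1.5.

-1.5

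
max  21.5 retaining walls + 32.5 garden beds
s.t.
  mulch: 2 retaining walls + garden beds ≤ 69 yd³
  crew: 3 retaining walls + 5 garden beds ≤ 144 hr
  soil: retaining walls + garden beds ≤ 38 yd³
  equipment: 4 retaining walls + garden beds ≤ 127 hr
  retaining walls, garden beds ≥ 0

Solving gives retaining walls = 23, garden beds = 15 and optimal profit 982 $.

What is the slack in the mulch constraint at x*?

mulch used = 2·23 + 1·15 = 61; slack = 69 − 61 = 8.

8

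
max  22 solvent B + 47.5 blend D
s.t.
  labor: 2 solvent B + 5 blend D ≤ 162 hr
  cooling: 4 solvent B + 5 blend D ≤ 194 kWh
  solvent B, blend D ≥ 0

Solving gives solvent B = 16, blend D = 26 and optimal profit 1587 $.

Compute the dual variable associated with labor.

Check each constraint at x*: labor 162/162 (tight); cooling 194/194 (tight).
From A_Bᵀ y = c: 2·y_labor + 4·y_cooling = 22; 5·y_labor + 5·y_cooling = 47.5.
This yields shadow prices y_labor = 8, y_cooling = 1.5.
Shadow price of labor = 8.

8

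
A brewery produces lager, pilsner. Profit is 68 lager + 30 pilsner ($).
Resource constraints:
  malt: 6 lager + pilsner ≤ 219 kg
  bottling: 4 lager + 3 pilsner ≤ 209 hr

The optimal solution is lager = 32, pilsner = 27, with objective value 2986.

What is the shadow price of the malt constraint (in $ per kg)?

At the optimum: malt uses 219 of 219 (binding); bottling uses 209 of 209 (binding).
Dual feasibility on the basic columns requires 6·y_malt + 4·y_bottling = 68, 1·y_malt + 3·y_bottling = 30.
This yields shadow prices y_malt = 6, y_bottling = 8.
Shadow price of malt = 6.

6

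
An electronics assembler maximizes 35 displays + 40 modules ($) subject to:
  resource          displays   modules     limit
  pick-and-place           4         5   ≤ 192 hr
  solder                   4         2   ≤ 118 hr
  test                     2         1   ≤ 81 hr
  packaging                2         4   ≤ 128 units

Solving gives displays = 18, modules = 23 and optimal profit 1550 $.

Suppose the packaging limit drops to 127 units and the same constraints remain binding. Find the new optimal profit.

Check each constraint at x*: pick-and-place 187/192 (slack 5); solder 118/118 (tight); test 59/81 (slack 22); packaging 128/128 (tight).
By complementary slackness, y = 0 for the non-binding constraints.
Dual feasibility on the basic columns requires 4·y_solder + 2·y_packaging = 35, 2·y_solder + 4·y_packaging = 40.
This yields shadow prices y_solder = 5, y_packaging = 7.5.
Δz = y_packaging·Δb = 7.5 × (-1) = -7.5, so new z* = 1550 − 7.5 = 1542.5.

1542.5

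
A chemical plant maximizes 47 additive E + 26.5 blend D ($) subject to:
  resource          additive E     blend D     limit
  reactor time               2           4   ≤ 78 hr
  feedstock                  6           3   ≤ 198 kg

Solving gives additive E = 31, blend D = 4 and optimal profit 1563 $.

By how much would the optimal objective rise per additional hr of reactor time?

At the optimum: reactor time uses 78 of 78 (binding); feedstock uses 198 of 198 (binding).
From A_Bᵀ y = c: 2·y_reactor time + 6·y_feedstock = 47; 4·y_reactor time + 3·y_feedstock = 26.5.
Solving: y_reactor time = 1, y_feedstock = 7.5.
Shadow price of reactor time = 1.

1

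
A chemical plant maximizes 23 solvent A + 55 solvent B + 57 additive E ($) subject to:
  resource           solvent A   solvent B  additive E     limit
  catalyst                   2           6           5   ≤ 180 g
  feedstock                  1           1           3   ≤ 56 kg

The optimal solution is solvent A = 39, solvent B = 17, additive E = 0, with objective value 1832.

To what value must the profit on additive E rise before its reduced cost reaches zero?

At the optimum: catalyst uses 180 of 180 (binding); feedstock uses 56 of 56 (binding).
The binding rows give the dual system: 2·y_catalyst + 1·y_feedstock = 23 and 6·y_catalyst + 1·y_feedstock = 55.
→ y_catalyst = 8 and y_feedstock = 7.
additive E enters the basis when its profit ≥ yᵀa₃ = 8·5 + 7·3 = 61.

61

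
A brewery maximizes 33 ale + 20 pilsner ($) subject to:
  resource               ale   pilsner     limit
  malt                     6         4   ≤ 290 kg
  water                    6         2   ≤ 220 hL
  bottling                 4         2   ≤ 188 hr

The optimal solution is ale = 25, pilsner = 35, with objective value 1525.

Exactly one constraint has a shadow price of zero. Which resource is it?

bottling

malt: 290/290 (binding)
water: 220/220 (binding)
bottling: 170/188 (slack 18)
By complementary slackness, a constraint with positive slack has shadow price 0 → bottling.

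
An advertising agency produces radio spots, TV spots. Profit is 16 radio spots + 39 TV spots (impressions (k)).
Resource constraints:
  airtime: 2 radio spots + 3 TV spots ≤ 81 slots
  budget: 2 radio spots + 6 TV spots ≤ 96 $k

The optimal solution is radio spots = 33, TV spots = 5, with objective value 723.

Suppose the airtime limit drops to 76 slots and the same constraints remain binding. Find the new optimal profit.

Check each constraint at x*: airtime 81/81 (tight); budget 96/96 (tight).
Dual feasibility on the basic columns requires 2·y_airtime + 2·y_budget = 16, 3·y_airtime + 6·y_budget = 39.
Solving: y_airtime = 3, y_budget = 5.
Δz = y_airtime·Δb = 3 × (-5) = -15, so new z* = 723 − 15 = 708.

708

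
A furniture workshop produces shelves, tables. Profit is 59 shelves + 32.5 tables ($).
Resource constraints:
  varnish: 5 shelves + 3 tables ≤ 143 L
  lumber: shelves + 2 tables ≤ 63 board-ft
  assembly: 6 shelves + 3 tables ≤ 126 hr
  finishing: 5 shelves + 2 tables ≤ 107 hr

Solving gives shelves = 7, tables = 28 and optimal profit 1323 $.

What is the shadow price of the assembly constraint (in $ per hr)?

9.5

Check each constraint at x*: varnish 119/143 (slack 24); lumber 63/63 (tight); assembly 126/126 (tight); finishing 91/107 (slack 16).
Slack constraints have shadow price 0 (complementary slackness).
The binding rows give the dual system: 1·y_lumber + 6·y_assembly = 59 and 2·y_lumber + 3·y_assembly = 32.5.
Solving: y_lumber = 2, y_assembly = 9.5.
Shadow price of assembly = 9.5.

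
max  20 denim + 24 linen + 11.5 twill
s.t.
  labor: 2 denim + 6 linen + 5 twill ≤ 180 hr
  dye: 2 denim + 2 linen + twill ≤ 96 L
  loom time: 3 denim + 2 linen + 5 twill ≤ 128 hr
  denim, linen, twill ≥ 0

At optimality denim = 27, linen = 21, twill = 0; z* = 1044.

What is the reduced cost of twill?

Binding: labor and dye. Non-binding: loom time (5 unused).
By complementary slackness, y = 0 for the non-binding constraint.
Dual feasibility on the basic columns requires 2·y_labor + 2·y_dye = 20, 6·y_labor + 2·y_dye = 24.
This yields shadow prices y_labor = 1, y_dye = 9.
Reduced cost of twill: c₃ − yᵀa₃ = 11.5 − (1·5 + 9·1) = 11.5 − 14 = -2.5.

-2.5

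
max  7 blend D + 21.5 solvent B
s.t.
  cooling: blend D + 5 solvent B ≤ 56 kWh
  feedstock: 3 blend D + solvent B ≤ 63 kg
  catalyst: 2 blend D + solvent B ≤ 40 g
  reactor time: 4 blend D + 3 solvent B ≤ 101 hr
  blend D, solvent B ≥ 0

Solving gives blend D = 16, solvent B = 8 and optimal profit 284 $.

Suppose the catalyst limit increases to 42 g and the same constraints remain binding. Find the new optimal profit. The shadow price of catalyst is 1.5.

287

Δb = 2, so new z* = 284 + (1.5)·(2) = 284 + 3 = 287.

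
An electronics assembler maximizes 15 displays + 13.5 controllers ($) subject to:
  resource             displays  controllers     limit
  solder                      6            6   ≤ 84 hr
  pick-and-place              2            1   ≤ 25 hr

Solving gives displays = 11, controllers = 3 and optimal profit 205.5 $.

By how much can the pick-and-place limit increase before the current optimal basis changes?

Binding constraints: solder, pick-and-place. The basis is B = [[6,6],[2,1]] with det -6.
Per unit increase in pick-and-place, x* moves by d = (1, -1).
The basis stays optimal until controllers reaches 0; allowable increase = 3 hr.

3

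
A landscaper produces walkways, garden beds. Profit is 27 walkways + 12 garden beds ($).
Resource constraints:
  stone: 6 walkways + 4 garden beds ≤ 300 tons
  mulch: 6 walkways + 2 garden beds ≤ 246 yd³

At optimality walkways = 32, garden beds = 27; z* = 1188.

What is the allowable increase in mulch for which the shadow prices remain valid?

Binding constraints: stone, mulch. The basis is B = [[6,4],[6,2]] with det -12.
Per unit increase in mulch, x* moves by d = (0.3333, -0.5).
The basis stays optimal until garden beds reaches 0; allowable increase = 54 yd³.

54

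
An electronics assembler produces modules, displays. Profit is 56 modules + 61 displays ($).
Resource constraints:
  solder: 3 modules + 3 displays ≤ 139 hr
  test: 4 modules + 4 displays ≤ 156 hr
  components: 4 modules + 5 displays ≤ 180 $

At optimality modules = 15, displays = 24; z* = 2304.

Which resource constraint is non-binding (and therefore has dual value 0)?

solder

solder: 117/139 (slack 22)
test: 156/156 (binding)
components: 180/180 (binding)
By complementary slackness, a constraint with positive slack has shadow price 0 → solder.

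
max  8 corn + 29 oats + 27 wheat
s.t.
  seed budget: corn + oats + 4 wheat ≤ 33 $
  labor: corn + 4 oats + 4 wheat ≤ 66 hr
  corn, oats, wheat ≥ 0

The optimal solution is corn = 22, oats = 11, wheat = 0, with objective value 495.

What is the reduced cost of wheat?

-5

Both seed budget and labor are binding at x*.
From A_Bᵀ y = c: 1·y_seed budget + 1·y_labor = 8; 1·y_seed budget + 4·y_labor = 29.
→ y_seed budget = 1 and y_labor = 7.
Reduced cost of wheat: c₃ − yᵀa₃ = 27 − (1·4 + 7·4) = 27 − 32 = -5.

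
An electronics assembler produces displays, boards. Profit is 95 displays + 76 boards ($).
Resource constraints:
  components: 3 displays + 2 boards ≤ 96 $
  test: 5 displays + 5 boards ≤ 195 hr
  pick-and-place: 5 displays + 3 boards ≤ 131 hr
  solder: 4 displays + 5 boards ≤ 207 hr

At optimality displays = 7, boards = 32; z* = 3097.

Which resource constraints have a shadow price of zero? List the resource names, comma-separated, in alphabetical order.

components, solder

components: 85/96 (slack 11)
test: 195/195 (binding)
pick-and-place: 131/131 (binding)
solder: 188/207 (slack 19)
By complementary slackness, a constraint with positive slack has shadow price 0 → components, solder.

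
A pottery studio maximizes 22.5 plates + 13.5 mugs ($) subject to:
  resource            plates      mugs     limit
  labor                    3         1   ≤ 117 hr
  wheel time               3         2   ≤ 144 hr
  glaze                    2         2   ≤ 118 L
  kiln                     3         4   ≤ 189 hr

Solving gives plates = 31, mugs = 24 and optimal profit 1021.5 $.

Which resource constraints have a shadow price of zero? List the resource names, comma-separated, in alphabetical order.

glaze, wheel time

labor: 117/117 (binding)
wheel time: 141/144 (slack 3)
glaze: 110/118 (slack 8)
kiln: 189/189 (binding)
By complementary slackness, a constraint with positive slack has shadow price 0 → glaze, wheel time.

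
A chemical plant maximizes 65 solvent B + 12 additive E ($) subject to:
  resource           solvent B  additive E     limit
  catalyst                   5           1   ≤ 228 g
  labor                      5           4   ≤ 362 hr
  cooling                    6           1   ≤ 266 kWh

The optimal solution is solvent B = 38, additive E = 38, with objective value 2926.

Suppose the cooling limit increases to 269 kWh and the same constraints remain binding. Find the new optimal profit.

Binding: catalyst and cooling. Non-binding: labor (20 unused).
Since labor is not tight, its dual is 0.
The binding rows give the dual system: 5·y_catalyst + 6·y_cooling = 65 and 1·y_catalyst + 1·y_cooling = 12.
This yields shadow prices y_catalyst = 7, y_cooling = 5.
Δz = y_cooling·Δb = 5 × (3) = 15, so new z* = 2926 + 15 = 2941.

2941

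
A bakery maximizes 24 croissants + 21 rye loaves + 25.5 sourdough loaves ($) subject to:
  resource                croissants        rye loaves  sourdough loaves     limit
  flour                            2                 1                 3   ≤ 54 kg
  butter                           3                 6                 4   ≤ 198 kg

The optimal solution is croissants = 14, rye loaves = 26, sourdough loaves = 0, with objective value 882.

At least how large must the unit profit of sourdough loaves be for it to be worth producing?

35

Both flour and butter are binding at x*.
Dual feasibility on the basic columns requires 2·y_flour + 3·y_butter = 24, 1·y_flour + 6·y_butter = 21.
→ y_flour = 9 and y_butter = 2.
sourdough loaves enters the basis when its profit ≥ yᵀa₃ = 9·3 + 2·4 = 35.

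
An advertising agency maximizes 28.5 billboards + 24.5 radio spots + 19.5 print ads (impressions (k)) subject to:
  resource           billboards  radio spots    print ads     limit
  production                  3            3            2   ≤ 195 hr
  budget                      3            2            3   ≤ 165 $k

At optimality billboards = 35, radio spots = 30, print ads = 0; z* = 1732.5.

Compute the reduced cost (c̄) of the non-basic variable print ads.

-3.5

Both production and budget are binding at x*.
The binding rows give the dual system: 3·y_production + 3·y_budget = 28.5 and 3·y_production + 2·y_budget = 24.5.
→ y_production = 5.5 and y_budget = 4.
Reduced cost of print ads: c₃ − yᵀa₃ = 19.5 − (5.5·2 + 4·3) = 19.5 − 23 = -3.5.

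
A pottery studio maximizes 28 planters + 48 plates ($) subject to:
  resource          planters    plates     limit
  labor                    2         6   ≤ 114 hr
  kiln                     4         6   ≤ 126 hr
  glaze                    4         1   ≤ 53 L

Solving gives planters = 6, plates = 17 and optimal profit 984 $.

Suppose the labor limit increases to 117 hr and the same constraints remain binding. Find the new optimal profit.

990

Binding: labor and kiln. Non-binding: glaze (12 unused).
By complementary slackness, y = 0 for the non-binding constraint.
The binding rows give the dual system: 2·y_labor + 4·y_kiln = 28 and 6·y_labor + 6·y_kiln = 48.
Solving: y_labor = 2, y_kiln = 6.
Δz = y_labor·Δb = 2 × (3) = 6, so new z* = 984 + 6 = 990.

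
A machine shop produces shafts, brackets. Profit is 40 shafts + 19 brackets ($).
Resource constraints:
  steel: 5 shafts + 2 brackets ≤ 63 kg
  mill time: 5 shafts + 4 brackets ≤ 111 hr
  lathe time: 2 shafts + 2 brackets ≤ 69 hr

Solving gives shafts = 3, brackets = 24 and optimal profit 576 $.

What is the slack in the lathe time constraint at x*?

lathe time used = 2·3 + 2·24 = 54; slack = 69 − 54 = 15.

15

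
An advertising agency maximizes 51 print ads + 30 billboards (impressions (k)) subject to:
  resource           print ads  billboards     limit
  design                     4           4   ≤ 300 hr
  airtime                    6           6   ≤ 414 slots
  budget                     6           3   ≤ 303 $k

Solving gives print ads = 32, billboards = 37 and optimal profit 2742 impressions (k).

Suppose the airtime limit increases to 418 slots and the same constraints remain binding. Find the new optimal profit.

Binding: airtime and budget. Non-binding: design (24 unused).
Since design is not tight, its dual is 0.
From A_Bᵀ y = c: 6·y_airtime + 6·y_budget = 51; 6·y_airtime + 3·y_budget = 30.
Solving: y_airtime = 1.5, y_budget = 7.
Δz = y_airtime·Δb = 1.5 × (4) = 6, so new z* = 2742 + 6 = 2748.

2748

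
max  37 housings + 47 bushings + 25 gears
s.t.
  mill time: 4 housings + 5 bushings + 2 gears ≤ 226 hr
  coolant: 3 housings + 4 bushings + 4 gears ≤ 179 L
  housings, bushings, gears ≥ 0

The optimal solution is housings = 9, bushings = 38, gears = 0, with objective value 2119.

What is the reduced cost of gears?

Both mill time and coolant are binding at x*.
Dual feasibility on the basic columns requires 4·y_mill time + 3·y_coolant = 37, 5·y_mill time + 4·y_coolant = 47.
→ y_mill time = 7 and y_coolant = 3.
Reduced cost of gears: c₃ − yᵀa₃ = 25 − (7·2 + 3·4) = 25 − 26 = -1.

-1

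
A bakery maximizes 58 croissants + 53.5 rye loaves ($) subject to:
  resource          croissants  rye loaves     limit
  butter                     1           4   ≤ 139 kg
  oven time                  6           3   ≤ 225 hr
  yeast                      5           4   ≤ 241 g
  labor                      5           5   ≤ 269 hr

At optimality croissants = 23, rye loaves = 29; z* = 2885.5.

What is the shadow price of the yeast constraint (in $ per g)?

Check each constraint at x*: butter 139/139 (tight); oven time 225/225 (tight); yeast 231/241 (slack 10); labor 260/269 (slack 9).
By complementary slackness, y = 0 for the non-binding constraints.
From A_Bᵀ y = c: 1·y_butter + 6·y_oven time = 58; 4·y_butter + 3·y_oven time = 53.5.
Solving: y_butter = 7, y_oven time = 8.5.
Shadow price of yeast = 0.

0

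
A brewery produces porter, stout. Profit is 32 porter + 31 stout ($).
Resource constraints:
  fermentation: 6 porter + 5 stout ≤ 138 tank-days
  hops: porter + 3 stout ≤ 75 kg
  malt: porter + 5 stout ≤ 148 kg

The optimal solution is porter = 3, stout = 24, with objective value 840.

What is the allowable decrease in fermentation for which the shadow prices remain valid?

13

Binding constraints: fermentation, hops. The basis is B = [[6,5],[1,3]] with det 13.
Per unit decrease in fermentation, x* moves by d = (-0.2308, 0.0769).
The basis stays optimal until porter reaches 0; allowable decrease = 13 tank-days.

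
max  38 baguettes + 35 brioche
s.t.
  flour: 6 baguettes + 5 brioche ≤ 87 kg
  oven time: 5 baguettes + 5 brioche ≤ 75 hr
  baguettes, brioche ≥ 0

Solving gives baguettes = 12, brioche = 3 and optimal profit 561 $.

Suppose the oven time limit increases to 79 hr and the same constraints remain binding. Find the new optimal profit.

577

At the optimum: flour uses 87 of 87 (binding); oven time uses 75 of 75 (binding).
From A_Bᵀ y = c: 6·y_flour + 5·y_oven time = 38; 5·y_flour + 5·y_oven time = 35.
This yields shadow prices y_flour = 3, y_oven time = 4.
Δz = y_oven time·Δb = 4 × (4) = 16, so new z* = 561 + 16 = 577.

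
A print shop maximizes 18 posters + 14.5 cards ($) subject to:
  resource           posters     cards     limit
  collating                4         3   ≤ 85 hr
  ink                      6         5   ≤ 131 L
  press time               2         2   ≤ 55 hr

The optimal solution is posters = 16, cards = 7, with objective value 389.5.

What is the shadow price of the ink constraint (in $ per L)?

Binding: collating and ink. Non-binding: press time (9 unused).
Slack constraints have shadow price 0 (complementary slackness).
From A_Bᵀ y = c: 4·y_collating + 6·y_ink = 18; 3·y_collating + 5·y_ink = 14.5.
→ y_collating = 1.5 and y_ink = 2.
Shadow price of ink = 2.

2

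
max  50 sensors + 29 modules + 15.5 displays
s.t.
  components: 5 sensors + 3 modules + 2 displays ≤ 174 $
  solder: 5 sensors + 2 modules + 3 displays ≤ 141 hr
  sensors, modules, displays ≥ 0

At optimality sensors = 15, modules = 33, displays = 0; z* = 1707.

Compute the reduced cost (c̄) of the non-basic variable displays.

-5.5

Both components and solder are binding at x*.
From A_Bᵀ y = c: 5·y_components + 5·y_solder = 50; 3·y_components + 2·y_solder = 29.
This yields shadow prices y_components = 9, y_solder = 1.
Reduced cost of displays: c₃ − yᵀa₃ = 15.5 − (9·2 + 1·3) = 15.5 − 21 = -5.5.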